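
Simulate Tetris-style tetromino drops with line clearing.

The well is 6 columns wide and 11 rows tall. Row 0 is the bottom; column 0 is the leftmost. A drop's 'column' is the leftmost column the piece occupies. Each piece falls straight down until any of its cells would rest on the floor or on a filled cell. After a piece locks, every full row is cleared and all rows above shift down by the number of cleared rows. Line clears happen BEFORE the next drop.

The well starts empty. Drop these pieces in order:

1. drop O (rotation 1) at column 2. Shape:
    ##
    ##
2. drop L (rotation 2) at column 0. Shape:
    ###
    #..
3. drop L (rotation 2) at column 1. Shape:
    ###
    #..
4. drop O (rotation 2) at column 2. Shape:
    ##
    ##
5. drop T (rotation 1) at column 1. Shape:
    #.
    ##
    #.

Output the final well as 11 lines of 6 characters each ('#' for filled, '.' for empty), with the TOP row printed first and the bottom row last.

Answer: ......
......
.#....
.##...
.###..
..##..
.###..
.#....
###...
#.##..
..##..

Derivation:
Drop 1: O rot1 at col 2 lands with bottom-row=0; cleared 0 line(s) (total 0); column heights now [0 0 2 2 0 0], max=2
Drop 2: L rot2 at col 0 lands with bottom-row=1; cleared 0 line(s) (total 0); column heights now [3 3 3 2 0 0], max=3
Drop 3: L rot2 at col 1 lands with bottom-row=3; cleared 0 line(s) (total 0); column heights now [3 5 5 5 0 0], max=5
Drop 4: O rot2 at col 2 lands with bottom-row=5; cleared 0 line(s) (total 0); column heights now [3 5 7 7 0 0], max=7
Drop 5: T rot1 at col 1 lands with bottom-row=6; cleared 0 line(s) (total 0); column heights now [3 9 8 7 0 0], max=9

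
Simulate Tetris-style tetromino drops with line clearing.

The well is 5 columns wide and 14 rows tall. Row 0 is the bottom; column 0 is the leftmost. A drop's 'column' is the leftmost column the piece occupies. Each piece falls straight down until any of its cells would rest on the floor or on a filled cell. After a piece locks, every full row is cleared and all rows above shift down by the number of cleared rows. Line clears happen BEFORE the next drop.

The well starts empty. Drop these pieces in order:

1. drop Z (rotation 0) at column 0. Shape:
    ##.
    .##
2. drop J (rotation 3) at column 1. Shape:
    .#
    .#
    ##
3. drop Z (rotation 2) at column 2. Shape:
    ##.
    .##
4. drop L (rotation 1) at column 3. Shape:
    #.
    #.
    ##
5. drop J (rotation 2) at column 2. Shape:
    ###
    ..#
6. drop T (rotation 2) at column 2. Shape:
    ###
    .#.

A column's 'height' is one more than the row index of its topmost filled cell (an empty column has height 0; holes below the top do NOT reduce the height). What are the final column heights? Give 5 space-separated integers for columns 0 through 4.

Drop 1: Z rot0 at col 0 lands with bottom-row=0; cleared 0 line(s) (total 0); column heights now [2 2 1 0 0], max=2
Drop 2: J rot3 at col 1 lands with bottom-row=2; cleared 0 line(s) (total 0); column heights now [2 3 5 0 0], max=5
Drop 3: Z rot2 at col 2 lands with bottom-row=4; cleared 0 line(s) (total 0); column heights now [2 3 6 6 5], max=6
Drop 4: L rot1 at col 3 lands with bottom-row=6; cleared 0 line(s) (total 0); column heights now [2 3 6 9 7], max=9
Drop 5: J rot2 at col 2 lands with bottom-row=8; cleared 0 line(s) (total 0); column heights now [2 3 10 10 10], max=10
Drop 6: T rot2 at col 2 lands with bottom-row=10; cleared 0 line(s) (total 0); column heights now [2 3 12 12 12], max=12

Answer: 2 3 12 12 12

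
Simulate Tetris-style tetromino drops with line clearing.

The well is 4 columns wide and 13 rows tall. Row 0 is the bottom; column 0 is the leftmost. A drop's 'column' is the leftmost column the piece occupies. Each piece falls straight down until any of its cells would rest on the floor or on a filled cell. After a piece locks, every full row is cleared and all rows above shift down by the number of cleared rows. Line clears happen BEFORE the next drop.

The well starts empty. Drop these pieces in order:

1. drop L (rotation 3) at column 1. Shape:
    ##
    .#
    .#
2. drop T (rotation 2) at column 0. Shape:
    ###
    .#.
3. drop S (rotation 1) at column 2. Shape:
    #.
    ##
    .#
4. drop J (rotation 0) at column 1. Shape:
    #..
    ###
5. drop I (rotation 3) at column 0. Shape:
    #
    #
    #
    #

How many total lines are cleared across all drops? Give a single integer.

Drop 1: L rot3 at col 1 lands with bottom-row=0; cleared 0 line(s) (total 0); column heights now [0 3 3 0], max=3
Drop 2: T rot2 at col 0 lands with bottom-row=3; cleared 0 line(s) (total 0); column heights now [5 5 5 0], max=5
Drop 3: S rot1 at col 2 lands with bottom-row=4; cleared 1 line(s) (total 1); column heights now [0 4 6 5], max=6
Drop 4: J rot0 at col 1 lands with bottom-row=6; cleared 0 line(s) (total 1); column heights now [0 8 7 7], max=8
Drop 5: I rot3 at col 0 lands with bottom-row=0; cleared 0 line(s) (total 1); column heights now [4 8 7 7], max=8

Answer: 1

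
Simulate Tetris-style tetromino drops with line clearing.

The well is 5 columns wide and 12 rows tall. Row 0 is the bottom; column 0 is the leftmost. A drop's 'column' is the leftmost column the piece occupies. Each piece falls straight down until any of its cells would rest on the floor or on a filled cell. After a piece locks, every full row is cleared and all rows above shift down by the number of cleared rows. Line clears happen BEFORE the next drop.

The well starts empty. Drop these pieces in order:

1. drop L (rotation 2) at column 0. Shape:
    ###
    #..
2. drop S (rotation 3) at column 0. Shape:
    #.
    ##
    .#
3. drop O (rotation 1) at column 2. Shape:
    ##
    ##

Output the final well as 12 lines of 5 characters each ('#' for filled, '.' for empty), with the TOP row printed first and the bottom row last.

Drop 1: L rot2 at col 0 lands with bottom-row=0; cleared 0 line(s) (total 0); column heights now [2 2 2 0 0], max=2
Drop 2: S rot3 at col 0 lands with bottom-row=2; cleared 0 line(s) (total 0); column heights now [5 4 2 0 0], max=5
Drop 3: O rot1 at col 2 lands with bottom-row=2; cleared 0 line(s) (total 0); column heights now [5 4 4 4 0], max=5

Answer: .....
.....
.....
.....
.....
.....
.....
#....
####.
.###.
###..
#....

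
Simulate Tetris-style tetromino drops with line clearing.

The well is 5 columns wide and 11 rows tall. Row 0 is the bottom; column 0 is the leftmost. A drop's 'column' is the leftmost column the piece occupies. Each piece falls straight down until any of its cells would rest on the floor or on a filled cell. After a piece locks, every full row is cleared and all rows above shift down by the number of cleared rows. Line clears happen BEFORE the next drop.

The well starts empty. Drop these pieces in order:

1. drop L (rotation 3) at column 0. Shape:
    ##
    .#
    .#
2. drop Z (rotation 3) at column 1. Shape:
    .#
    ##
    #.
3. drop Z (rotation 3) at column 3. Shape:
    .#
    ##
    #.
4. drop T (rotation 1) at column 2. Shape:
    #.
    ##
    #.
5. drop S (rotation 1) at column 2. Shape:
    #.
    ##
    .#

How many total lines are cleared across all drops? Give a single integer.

Drop 1: L rot3 at col 0 lands with bottom-row=0; cleared 0 line(s) (total 0); column heights now [3 3 0 0 0], max=3
Drop 2: Z rot3 at col 1 lands with bottom-row=3; cleared 0 line(s) (total 0); column heights now [3 5 6 0 0], max=6
Drop 3: Z rot3 at col 3 lands with bottom-row=0; cleared 0 line(s) (total 0); column heights now [3 5 6 2 3], max=6
Drop 4: T rot1 at col 2 lands with bottom-row=6; cleared 0 line(s) (total 0); column heights now [3 5 9 8 3], max=9
Drop 5: S rot1 at col 2 lands with bottom-row=8; cleared 0 line(s) (total 0); column heights now [3 5 11 10 3], max=11

Answer: 0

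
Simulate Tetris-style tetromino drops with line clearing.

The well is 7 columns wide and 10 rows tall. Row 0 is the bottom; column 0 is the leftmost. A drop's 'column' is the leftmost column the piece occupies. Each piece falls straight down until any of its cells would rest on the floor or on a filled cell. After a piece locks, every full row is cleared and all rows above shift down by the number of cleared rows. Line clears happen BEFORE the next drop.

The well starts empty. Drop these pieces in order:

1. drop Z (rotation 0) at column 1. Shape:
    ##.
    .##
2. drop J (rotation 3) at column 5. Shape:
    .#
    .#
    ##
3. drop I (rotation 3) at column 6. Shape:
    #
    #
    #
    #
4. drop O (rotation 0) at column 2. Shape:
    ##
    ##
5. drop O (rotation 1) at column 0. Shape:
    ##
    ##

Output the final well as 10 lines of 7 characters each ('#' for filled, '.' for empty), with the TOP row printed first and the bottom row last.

Answer: .......
.......
.......
......#
......#
......#
####..#
####..#
.##...#
..##.##

Derivation:
Drop 1: Z rot0 at col 1 lands with bottom-row=0; cleared 0 line(s) (total 0); column heights now [0 2 2 1 0 0 0], max=2
Drop 2: J rot3 at col 5 lands with bottom-row=0; cleared 0 line(s) (total 0); column heights now [0 2 2 1 0 1 3], max=3
Drop 3: I rot3 at col 6 lands with bottom-row=3; cleared 0 line(s) (total 0); column heights now [0 2 2 1 0 1 7], max=7
Drop 4: O rot0 at col 2 lands with bottom-row=2; cleared 0 line(s) (total 0); column heights now [0 2 4 4 0 1 7], max=7
Drop 5: O rot1 at col 0 lands with bottom-row=2; cleared 0 line(s) (total 0); column heights now [4 4 4 4 0 1 7], max=7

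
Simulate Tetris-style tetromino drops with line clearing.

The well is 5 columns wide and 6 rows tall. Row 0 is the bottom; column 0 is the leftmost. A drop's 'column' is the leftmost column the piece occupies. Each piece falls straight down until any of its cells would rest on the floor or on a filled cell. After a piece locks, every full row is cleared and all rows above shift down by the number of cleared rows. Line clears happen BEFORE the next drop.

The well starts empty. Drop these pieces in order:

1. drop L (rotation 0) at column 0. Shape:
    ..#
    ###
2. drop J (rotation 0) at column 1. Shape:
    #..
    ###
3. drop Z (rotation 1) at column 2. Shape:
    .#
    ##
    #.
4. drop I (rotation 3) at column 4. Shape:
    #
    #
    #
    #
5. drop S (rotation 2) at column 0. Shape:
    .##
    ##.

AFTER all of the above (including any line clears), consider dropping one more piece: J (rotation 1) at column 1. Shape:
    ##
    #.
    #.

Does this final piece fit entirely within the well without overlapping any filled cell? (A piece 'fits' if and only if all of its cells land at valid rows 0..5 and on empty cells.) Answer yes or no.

Answer: no

Derivation:
Drop 1: L rot0 at col 0 lands with bottom-row=0; cleared 0 line(s) (total 0); column heights now [1 1 2 0 0], max=2
Drop 2: J rot0 at col 1 lands with bottom-row=2; cleared 0 line(s) (total 0); column heights now [1 4 3 3 0], max=4
Drop 3: Z rot1 at col 2 lands with bottom-row=3; cleared 0 line(s) (total 0); column heights now [1 4 5 6 0], max=6
Drop 4: I rot3 at col 4 lands with bottom-row=0; cleared 0 line(s) (total 0); column heights now [1 4 5 6 4], max=6
Drop 5: S rot2 at col 0 lands with bottom-row=4; cleared 0 line(s) (total 0); column heights now [5 6 6 6 4], max=6
Test piece J rot1 at col 1 (width 2): heights before test = [5 6 6 6 4]; fits = False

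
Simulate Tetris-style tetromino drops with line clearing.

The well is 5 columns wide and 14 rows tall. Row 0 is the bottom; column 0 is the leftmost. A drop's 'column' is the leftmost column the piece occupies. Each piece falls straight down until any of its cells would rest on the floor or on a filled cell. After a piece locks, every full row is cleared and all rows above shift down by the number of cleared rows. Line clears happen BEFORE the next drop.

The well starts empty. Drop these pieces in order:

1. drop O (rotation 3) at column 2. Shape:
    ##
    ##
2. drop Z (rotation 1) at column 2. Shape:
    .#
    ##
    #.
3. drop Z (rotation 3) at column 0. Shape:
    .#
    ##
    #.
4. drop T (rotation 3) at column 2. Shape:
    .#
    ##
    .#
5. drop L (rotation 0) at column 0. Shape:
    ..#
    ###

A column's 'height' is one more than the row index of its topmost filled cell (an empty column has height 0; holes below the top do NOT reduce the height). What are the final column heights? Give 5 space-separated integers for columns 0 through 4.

Answer: 8 8 9 8 0

Derivation:
Drop 1: O rot3 at col 2 lands with bottom-row=0; cleared 0 line(s) (total 0); column heights now [0 0 2 2 0], max=2
Drop 2: Z rot1 at col 2 lands with bottom-row=2; cleared 0 line(s) (total 0); column heights now [0 0 4 5 0], max=5
Drop 3: Z rot3 at col 0 lands with bottom-row=0; cleared 0 line(s) (total 0); column heights now [2 3 4 5 0], max=5
Drop 4: T rot3 at col 2 lands with bottom-row=5; cleared 0 line(s) (total 0); column heights now [2 3 7 8 0], max=8
Drop 5: L rot0 at col 0 lands with bottom-row=7; cleared 0 line(s) (total 0); column heights now [8 8 9 8 0], max=9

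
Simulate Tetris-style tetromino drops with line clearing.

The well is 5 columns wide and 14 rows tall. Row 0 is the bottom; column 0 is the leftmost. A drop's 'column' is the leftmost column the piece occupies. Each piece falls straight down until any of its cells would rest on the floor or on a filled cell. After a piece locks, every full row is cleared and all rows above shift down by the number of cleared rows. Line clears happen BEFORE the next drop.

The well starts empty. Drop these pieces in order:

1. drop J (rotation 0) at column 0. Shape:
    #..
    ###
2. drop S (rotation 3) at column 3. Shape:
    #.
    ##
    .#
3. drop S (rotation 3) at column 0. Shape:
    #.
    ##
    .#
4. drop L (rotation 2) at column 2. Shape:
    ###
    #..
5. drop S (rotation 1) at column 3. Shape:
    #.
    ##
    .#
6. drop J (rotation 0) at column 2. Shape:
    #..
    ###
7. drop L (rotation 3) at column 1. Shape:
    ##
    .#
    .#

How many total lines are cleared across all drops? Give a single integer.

Answer: 0

Derivation:
Drop 1: J rot0 at col 0 lands with bottom-row=0; cleared 0 line(s) (total 0); column heights now [2 1 1 0 0], max=2
Drop 2: S rot3 at col 3 lands with bottom-row=0; cleared 0 line(s) (total 0); column heights now [2 1 1 3 2], max=3
Drop 3: S rot3 at col 0 lands with bottom-row=1; cleared 0 line(s) (total 0); column heights now [4 3 1 3 2], max=4
Drop 4: L rot2 at col 2 lands with bottom-row=2; cleared 0 line(s) (total 0); column heights now [4 3 4 4 4], max=4
Drop 5: S rot1 at col 3 lands with bottom-row=4; cleared 0 line(s) (total 0); column heights now [4 3 4 7 6], max=7
Drop 6: J rot0 at col 2 lands with bottom-row=7; cleared 0 line(s) (total 0); column heights now [4 3 9 8 8], max=9
Drop 7: L rot3 at col 1 lands with bottom-row=9; cleared 0 line(s) (total 0); column heights now [4 12 12 8 8], max=12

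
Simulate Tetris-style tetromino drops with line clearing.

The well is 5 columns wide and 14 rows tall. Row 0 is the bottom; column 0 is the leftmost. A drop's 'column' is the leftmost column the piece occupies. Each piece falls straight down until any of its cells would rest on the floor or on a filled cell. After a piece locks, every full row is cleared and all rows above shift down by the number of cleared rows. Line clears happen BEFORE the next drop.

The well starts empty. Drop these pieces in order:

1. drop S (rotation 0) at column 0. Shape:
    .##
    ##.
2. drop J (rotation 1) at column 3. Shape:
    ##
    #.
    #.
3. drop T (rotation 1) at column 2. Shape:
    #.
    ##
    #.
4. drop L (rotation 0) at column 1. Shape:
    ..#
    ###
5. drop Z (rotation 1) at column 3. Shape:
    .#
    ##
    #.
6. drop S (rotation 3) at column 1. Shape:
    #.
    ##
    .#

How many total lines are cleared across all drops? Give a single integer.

Answer: 0

Derivation:
Drop 1: S rot0 at col 0 lands with bottom-row=0; cleared 0 line(s) (total 0); column heights now [1 2 2 0 0], max=2
Drop 2: J rot1 at col 3 lands with bottom-row=0; cleared 0 line(s) (total 0); column heights now [1 2 2 3 3], max=3
Drop 3: T rot1 at col 2 lands with bottom-row=2; cleared 0 line(s) (total 0); column heights now [1 2 5 4 3], max=5
Drop 4: L rot0 at col 1 lands with bottom-row=5; cleared 0 line(s) (total 0); column heights now [1 6 6 7 3], max=7
Drop 5: Z rot1 at col 3 lands with bottom-row=7; cleared 0 line(s) (total 0); column heights now [1 6 6 9 10], max=10
Drop 6: S rot3 at col 1 lands with bottom-row=6; cleared 0 line(s) (total 0); column heights now [1 9 8 9 10], max=10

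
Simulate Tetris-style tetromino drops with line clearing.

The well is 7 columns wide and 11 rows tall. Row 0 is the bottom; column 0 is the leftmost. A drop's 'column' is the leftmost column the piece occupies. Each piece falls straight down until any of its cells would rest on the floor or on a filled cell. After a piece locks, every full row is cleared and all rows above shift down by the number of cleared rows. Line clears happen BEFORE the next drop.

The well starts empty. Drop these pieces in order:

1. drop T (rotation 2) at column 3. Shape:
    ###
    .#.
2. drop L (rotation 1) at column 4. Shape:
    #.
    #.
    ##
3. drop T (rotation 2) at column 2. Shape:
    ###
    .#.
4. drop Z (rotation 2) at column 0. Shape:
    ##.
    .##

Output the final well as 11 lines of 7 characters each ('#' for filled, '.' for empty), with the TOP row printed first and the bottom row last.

Answer: .......
.......
.......
##.....
.##....
..###..
...##..
....#..
....##.
...###.
....#..

Derivation:
Drop 1: T rot2 at col 3 lands with bottom-row=0; cleared 0 line(s) (total 0); column heights now [0 0 0 2 2 2 0], max=2
Drop 2: L rot1 at col 4 lands with bottom-row=2; cleared 0 line(s) (total 0); column heights now [0 0 0 2 5 3 0], max=5
Drop 3: T rot2 at col 2 lands with bottom-row=4; cleared 0 line(s) (total 0); column heights now [0 0 6 6 6 3 0], max=6
Drop 4: Z rot2 at col 0 lands with bottom-row=6; cleared 0 line(s) (total 0); column heights now [8 8 7 6 6 3 0], max=8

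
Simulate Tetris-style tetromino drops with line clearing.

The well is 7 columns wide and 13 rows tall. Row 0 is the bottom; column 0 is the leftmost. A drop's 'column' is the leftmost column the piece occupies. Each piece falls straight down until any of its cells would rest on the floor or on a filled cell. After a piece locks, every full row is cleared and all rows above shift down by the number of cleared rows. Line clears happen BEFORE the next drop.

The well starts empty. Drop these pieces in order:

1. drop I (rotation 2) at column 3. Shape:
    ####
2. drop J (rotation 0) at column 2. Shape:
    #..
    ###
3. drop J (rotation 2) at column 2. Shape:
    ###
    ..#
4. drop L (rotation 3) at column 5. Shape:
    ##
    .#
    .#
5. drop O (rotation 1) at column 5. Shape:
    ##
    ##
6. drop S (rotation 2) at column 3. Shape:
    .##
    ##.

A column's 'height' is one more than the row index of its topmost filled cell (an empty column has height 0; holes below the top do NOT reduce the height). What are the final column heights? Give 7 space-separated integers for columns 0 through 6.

Answer: 0 0 4 6 7 7 6

Derivation:
Drop 1: I rot2 at col 3 lands with bottom-row=0; cleared 0 line(s) (total 0); column heights now [0 0 0 1 1 1 1], max=1
Drop 2: J rot0 at col 2 lands with bottom-row=1; cleared 0 line(s) (total 0); column heights now [0 0 3 2 2 1 1], max=3
Drop 3: J rot2 at col 2 lands with bottom-row=2; cleared 0 line(s) (total 0); column heights now [0 0 4 4 4 1 1], max=4
Drop 4: L rot3 at col 5 lands with bottom-row=1; cleared 0 line(s) (total 0); column heights now [0 0 4 4 4 4 4], max=4
Drop 5: O rot1 at col 5 lands with bottom-row=4; cleared 0 line(s) (total 0); column heights now [0 0 4 4 4 6 6], max=6
Drop 6: S rot2 at col 3 lands with bottom-row=5; cleared 0 line(s) (total 0); column heights now [0 0 4 6 7 7 6], max=7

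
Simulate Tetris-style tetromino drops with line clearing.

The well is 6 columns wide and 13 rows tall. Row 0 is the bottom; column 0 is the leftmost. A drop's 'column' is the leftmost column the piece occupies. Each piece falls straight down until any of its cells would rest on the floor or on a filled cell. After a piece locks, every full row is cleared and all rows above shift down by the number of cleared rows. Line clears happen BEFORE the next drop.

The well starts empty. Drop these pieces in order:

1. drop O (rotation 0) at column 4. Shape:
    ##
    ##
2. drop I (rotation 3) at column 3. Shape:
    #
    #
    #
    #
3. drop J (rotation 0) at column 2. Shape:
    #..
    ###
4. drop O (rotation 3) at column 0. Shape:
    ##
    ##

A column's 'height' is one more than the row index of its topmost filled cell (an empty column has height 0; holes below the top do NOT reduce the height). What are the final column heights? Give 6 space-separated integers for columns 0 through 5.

Answer: 2 2 6 5 5 2

Derivation:
Drop 1: O rot0 at col 4 lands with bottom-row=0; cleared 0 line(s) (total 0); column heights now [0 0 0 0 2 2], max=2
Drop 2: I rot3 at col 3 lands with bottom-row=0; cleared 0 line(s) (total 0); column heights now [0 0 0 4 2 2], max=4
Drop 3: J rot0 at col 2 lands with bottom-row=4; cleared 0 line(s) (total 0); column heights now [0 0 6 5 5 2], max=6
Drop 4: O rot3 at col 0 lands with bottom-row=0; cleared 0 line(s) (total 0); column heights now [2 2 6 5 5 2], max=6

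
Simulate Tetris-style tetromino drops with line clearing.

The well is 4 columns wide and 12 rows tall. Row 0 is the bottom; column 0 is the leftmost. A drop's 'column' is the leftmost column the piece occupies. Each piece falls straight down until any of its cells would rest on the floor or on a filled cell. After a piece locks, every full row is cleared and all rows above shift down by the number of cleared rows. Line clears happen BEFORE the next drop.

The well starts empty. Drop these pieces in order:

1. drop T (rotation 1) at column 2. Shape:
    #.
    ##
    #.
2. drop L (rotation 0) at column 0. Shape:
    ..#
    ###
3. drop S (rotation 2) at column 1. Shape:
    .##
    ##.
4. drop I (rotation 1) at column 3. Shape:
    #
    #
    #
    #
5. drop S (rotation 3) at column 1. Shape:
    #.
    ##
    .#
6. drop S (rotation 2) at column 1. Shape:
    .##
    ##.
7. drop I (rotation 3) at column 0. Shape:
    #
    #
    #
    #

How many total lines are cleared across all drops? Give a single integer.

Drop 1: T rot1 at col 2 lands with bottom-row=0; cleared 0 line(s) (total 0); column heights now [0 0 3 2], max=3
Drop 2: L rot0 at col 0 lands with bottom-row=3; cleared 0 line(s) (total 0); column heights now [4 4 5 2], max=5
Drop 3: S rot2 at col 1 lands with bottom-row=5; cleared 0 line(s) (total 0); column heights now [4 6 7 7], max=7
Drop 4: I rot1 at col 3 lands with bottom-row=7; cleared 0 line(s) (total 0); column heights now [4 6 7 11], max=11
Drop 5: S rot3 at col 1 lands with bottom-row=7; cleared 0 line(s) (total 0); column heights now [4 10 9 11], max=11
Drop 6: S rot2 at col 1 lands with bottom-row=10; cleared 0 line(s) (total 0); column heights now [4 11 12 12], max=12
Drop 7: I rot3 at col 0 lands with bottom-row=4; cleared 0 line(s) (total 0); column heights now [8 11 12 12], max=12

Answer: 0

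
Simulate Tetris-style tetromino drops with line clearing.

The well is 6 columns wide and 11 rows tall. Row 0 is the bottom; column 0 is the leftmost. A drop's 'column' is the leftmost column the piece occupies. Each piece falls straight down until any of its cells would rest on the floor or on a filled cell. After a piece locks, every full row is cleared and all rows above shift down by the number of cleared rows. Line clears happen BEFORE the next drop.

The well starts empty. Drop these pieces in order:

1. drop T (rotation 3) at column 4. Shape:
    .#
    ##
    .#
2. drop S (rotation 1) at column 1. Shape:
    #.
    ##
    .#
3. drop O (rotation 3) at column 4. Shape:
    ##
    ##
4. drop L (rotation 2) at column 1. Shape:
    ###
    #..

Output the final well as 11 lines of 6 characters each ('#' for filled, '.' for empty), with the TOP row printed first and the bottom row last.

Answer: ......
......
......
......
......
......
.#####
.#..##
.#...#
.##.##
..#..#

Derivation:
Drop 1: T rot3 at col 4 lands with bottom-row=0; cleared 0 line(s) (total 0); column heights now [0 0 0 0 2 3], max=3
Drop 2: S rot1 at col 1 lands with bottom-row=0; cleared 0 line(s) (total 0); column heights now [0 3 2 0 2 3], max=3
Drop 3: O rot3 at col 4 lands with bottom-row=3; cleared 0 line(s) (total 0); column heights now [0 3 2 0 5 5], max=5
Drop 4: L rot2 at col 1 lands with bottom-row=3; cleared 0 line(s) (total 0); column heights now [0 5 5 5 5 5], max=5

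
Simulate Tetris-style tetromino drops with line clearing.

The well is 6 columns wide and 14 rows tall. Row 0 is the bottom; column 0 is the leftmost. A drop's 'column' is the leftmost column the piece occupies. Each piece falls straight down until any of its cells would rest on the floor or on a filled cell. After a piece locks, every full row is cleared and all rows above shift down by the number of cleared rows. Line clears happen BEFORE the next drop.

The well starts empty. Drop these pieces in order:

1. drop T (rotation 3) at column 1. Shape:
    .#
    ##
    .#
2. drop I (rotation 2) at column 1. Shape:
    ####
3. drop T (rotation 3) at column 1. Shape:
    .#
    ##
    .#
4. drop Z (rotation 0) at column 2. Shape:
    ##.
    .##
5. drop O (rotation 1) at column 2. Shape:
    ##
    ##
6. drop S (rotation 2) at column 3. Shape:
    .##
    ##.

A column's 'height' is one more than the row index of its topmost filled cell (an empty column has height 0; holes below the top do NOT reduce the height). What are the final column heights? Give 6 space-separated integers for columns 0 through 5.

Answer: 0 6 10 11 12 12

Derivation:
Drop 1: T rot3 at col 1 lands with bottom-row=0; cleared 0 line(s) (total 0); column heights now [0 2 3 0 0 0], max=3
Drop 2: I rot2 at col 1 lands with bottom-row=3; cleared 0 line(s) (total 0); column heights now [0 4 4 4 4 0], max=4
Drop 3: T rot3 at col 1 lands with bottom-row=4; cleared 0 line(s) (total 0); column heights now [0 6 7 4 4 0], max=7
Drop 4: Z rot0 at col 2 lands with bottom-row=6; cleared 0 line(s) (total 0); column heights now [0 6 8 8 7 0], max=8
Drop 5: O rot1 at col 2 lands with bottom-row=8; cleared 0 line(s) (total 0); column heights now [0 6 10 10 7 0], max=10
Drop 6: S rot2 at col 3 lands with bottom-row=10; cleared 0 line(s) (total 0); column heights now [0 6 10 11 12 12], max=12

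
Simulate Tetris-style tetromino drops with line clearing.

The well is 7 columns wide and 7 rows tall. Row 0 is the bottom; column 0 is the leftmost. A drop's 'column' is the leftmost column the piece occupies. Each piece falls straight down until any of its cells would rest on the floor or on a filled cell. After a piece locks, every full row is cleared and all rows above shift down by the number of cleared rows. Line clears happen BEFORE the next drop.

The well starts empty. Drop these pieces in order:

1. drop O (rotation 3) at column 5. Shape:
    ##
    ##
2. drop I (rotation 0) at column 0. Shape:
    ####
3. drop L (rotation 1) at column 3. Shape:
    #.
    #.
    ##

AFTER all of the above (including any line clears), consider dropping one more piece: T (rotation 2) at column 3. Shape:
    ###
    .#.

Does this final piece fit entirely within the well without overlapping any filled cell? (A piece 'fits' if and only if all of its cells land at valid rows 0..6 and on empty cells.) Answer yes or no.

Drop 1: O rot3 at col 5 lands with bottom-row=0; cleared 0 line(s) (total 0); column heights now [0 0 0 0 0 2 2], max=2
Drop 2: I rot0 at col 0 lands with bottom-row=0; cleared 0 line(s) (total 0); column heights now [1 1 1 1 0 2 2], max=2
Drop 3: L rot1 at col 3 lands with bottom-row=1; cleared 0 line(s) (total 0); column heights now [1 1 1 4 2 2 2], max=4
Test piece T rot2 at col 3 (width 3): heights before test = [1 1 1 4 2 2 2]; fits = True

Answer: yes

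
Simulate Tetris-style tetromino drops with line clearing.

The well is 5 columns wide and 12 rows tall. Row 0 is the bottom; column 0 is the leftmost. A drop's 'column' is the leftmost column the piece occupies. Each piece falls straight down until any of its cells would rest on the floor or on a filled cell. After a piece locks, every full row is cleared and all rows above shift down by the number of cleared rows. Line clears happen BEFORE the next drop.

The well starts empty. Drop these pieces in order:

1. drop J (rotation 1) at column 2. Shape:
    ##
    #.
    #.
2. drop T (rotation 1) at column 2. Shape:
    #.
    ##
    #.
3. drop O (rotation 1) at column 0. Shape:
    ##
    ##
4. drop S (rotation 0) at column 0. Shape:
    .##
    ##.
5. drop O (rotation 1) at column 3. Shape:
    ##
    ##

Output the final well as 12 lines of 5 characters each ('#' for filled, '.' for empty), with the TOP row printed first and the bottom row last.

Drop 1: J rot1 at col 2 lands with bottom-row=0; cleared 0 line(s) (total 0); column heights now [0 0 3 3 0], max=3
Drop 2: T rot1 at col 2 lands with bottom-row=3; cleared 0 line(s) (total 0); column heights now [0 0 6 5 0], max=6
Drop 3: O rot1 at col 0 lands with bottom-row=0; cleared 0 line(s) (total 0); column heights now [2 2 6 5 0], max=6
Drop 4: S rot0 at col 0 lands with bottom-row=5; cleared 0 line(s) (total 0); column heights now [6 7 7 5 0], max=7
Drop 5: O rot1 at col 3 lands with bottom-row=5; cleared 1 line(s) (total 1); column heights now [2 6 6 6 6], max=6

Answer: .....
.....
.....
.....
.....
.....
.####
..##.
..#..
..##.
###..
###..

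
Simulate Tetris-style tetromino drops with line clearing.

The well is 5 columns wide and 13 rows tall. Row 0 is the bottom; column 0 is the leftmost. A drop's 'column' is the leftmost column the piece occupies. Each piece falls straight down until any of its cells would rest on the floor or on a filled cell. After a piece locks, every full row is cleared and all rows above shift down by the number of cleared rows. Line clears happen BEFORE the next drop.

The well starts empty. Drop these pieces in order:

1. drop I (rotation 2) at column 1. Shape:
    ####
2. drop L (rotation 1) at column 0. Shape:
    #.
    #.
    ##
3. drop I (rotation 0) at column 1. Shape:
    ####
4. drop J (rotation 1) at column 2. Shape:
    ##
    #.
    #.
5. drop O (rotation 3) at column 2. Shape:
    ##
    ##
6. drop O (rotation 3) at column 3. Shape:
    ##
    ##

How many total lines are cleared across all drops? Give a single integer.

Answer: 1

Derivation:
Drop 1: I rot2 at col 1 lands with bottom-row=0; cleared 0 line(s) (total 0); column heights now [0 1 1 1 1], max=1
Drop 2: L rot1 at col 0 lands with bottom-row=1; cleared 0 line(s) (total 0); column heights now [4 2 1 1 1], max=4
Drop 3: I rot0 at col 1 lands with bottom-row=2; cleared 1 line(s) (total 1); column heights now [3 2 1 1 1], max=3
Drop 4: J rot1 at col 2 lands with bottom-row=1; cleared 0 line(s) (total 1); column heights now [3 2 4 4 1], max=4
Drop 5: O rot3 at col 2 lands with bottom-row=4; cleared 0 line(s) (total 1); column heights now [3 2 6 6 1], max=6
Drop 6: O rot3 at col 3 lands with bottom-row=6; cleared 0 line(s) (total 1); column heights now [3 2 6 8 8], max=8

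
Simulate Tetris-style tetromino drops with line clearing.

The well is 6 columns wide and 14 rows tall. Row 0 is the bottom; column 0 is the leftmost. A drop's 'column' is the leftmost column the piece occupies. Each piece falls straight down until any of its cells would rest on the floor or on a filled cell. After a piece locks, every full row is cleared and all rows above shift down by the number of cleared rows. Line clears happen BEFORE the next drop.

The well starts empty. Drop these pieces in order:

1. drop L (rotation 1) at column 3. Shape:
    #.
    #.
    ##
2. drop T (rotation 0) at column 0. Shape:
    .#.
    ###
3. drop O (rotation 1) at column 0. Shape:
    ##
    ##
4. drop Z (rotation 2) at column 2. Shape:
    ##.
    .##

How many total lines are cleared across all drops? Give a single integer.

Drop 1: L rot1 at col 3 lands with bottom-row=0; cleared 0 line(s) (total 0); column heights now [0 0 0 3 1 0], max=3
Drop 2: T rot0 at col 0 lands with bottom-row=0; cleared 0 line(s) (total 0); column heights now [1 2 1 3 1 0], max=3
Drop 3: O rot1 at col 0 lands with bottom-row=2; cleared 0 line(s) (total 0); column heights now [4 4 1 3 1 0], max=4
Drop 4: Z rot2 at col 2 lands with bottom-row=3; cleared 0 line(s) (total 0); column heights now [4 4 5 5 4 0], max=5

Answer: 0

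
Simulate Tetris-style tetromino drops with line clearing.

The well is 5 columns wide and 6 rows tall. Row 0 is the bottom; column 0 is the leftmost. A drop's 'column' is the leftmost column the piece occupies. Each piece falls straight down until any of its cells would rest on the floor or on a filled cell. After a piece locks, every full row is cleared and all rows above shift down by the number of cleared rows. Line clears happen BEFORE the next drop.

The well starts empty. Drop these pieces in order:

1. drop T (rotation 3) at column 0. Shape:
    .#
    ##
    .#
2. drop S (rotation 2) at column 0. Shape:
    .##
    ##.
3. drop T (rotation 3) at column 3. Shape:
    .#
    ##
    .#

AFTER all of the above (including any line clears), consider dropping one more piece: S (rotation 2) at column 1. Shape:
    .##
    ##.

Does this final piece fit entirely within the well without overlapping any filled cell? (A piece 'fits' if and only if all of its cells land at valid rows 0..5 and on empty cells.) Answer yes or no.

Drop 1: T rot3 at col 0 lands with bottom-row=0; cleared 0 line(s) (total 0); column heights now [2 3 0 0 0], max=3
Drop 2: S rot2 at col 0 lands with bottom-row=3; cleared 0 line(s) (total 0); column heights now [4 5 5 0 0], max=5
Drop 3: T rot3 at col 3 lands with bottom-row=0; cleared 0 line(s) (total 0); column heights now [4 5 5 2 3], max=5
Test piece S rot2 at col 1 (width 3): heights before test = [4 5 5 2 3]; fits = False

Answer: no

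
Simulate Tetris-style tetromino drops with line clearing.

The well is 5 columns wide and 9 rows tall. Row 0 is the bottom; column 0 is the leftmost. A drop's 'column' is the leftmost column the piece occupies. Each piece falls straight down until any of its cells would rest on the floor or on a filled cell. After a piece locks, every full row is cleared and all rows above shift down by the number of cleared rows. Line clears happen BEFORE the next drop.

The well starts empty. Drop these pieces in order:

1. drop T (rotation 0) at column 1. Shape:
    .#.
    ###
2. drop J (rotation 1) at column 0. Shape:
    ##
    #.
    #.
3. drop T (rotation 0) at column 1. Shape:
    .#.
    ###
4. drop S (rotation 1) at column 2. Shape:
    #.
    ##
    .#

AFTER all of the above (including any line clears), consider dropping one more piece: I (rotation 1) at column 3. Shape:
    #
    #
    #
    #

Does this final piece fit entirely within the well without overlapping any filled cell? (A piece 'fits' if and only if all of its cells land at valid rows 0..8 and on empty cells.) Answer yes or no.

Answer: no

Derivation:
Drop 1: T rot0 at col 1 lands with bottom-row=0; cleared 0 line(s) (total 0); column heights now [0 1 2 1 0], max=2
Drop 2: J rot1 at col 0 lands with bottom-row=0; cleared 0 line(s) (total 0); column heights now [3 3 2 1 0], max=3
Drop 3: T rot0 at col 1 lands with bottom-row=3; cleared 0 line(s) (total 0); column heights now [3 4 5 4 0], max=5
Drop 4: S rot1 at col 2 lands with bottom-row=4; cleared 0 line(s) (total 0); column heights now [3 4 7 6 0], max=7
Test piece I rot1 at col 3 (width 1): heights before test = [3 4 7 6 0]; fits = False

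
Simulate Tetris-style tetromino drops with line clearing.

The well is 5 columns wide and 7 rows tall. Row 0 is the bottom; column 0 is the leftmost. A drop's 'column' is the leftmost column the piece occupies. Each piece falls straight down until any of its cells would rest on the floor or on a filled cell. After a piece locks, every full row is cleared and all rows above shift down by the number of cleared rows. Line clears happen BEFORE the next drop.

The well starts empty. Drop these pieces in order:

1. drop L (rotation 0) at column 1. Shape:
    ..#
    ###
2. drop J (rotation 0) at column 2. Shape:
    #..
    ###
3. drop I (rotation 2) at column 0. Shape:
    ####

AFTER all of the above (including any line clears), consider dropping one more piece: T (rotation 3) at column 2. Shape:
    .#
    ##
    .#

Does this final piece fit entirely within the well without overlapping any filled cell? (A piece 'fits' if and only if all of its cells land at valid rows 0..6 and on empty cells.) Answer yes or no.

Answer: no

Derivation:
Drop 1: L rot0 at col 1 lands with bottom-row=0; cleared 0 line(s) (total 0); column heights now [0 1 1 2 0], max=2
Drop 2: J rot0 at col 2 lands with bottom-row=2; cleared 0 line(s) (total 0); column heights now [0 1 4 3 3], max=4
Drop 3: I rot2 at col 0 lands with bottom-row=4; cleared 0 line(s) (total 0); column heights now [5 5 5 5 3], max=5
Test piece T rot3 at col 2 (width 2): heights before test = [5 5 5 5 3]; fits = False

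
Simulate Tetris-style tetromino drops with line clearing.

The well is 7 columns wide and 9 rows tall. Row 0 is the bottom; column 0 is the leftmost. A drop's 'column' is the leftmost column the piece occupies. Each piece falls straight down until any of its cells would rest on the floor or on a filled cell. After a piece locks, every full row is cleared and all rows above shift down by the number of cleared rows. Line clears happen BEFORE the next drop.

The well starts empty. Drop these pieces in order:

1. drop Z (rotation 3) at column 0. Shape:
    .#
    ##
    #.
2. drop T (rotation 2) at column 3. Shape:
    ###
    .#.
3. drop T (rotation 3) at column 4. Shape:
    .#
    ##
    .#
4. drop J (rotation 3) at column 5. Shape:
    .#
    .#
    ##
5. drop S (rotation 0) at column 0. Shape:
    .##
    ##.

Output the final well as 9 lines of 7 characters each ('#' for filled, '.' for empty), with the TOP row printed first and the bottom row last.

Answer: .......
......#
......#
.....##
.##..#.
##..##.
.#...#.
##.###.
#...#..

Derivation:
Drop 1: Z rot3 at col 0 lands with bottom-row=0; cleared 0 line(s) (total 0); column heights now [2 3 0 0 0 0 0], max=3
Drop 2: T rot2 at col 3 lands with bottom-row=0; cleared 0 line(s) (total 0); column heights now [2 3 0 2 2 2 0], max=3
Drop 3: T rot3 at col 4 lands with bottom-row=2; cleared 0 line(s) (total 0); column heights now [2 3 0 2 4 5 0], max=5
Drop 4: J rot3 at col 5 lands with bottom-row=5; cleared 0 line(s) (total 0); column heights now [2 3 0 2 4 6 8], max=8
Drop 5: S rot0 at col 0 lands with bottom-row=3; cleared 0 line(s) (total 0); column heights now [4 5 5 2 4 6 8], max=8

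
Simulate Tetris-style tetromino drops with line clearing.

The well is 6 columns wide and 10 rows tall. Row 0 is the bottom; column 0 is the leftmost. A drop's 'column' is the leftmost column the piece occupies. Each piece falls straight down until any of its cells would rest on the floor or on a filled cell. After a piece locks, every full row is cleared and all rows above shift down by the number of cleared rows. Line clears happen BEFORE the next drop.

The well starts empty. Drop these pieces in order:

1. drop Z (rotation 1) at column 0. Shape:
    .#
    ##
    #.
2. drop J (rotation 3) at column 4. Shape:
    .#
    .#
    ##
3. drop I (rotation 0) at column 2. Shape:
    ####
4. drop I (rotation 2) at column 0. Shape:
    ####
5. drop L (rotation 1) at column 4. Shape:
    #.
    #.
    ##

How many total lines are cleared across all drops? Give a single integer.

Answer: 1

Derivation:
Drop 1: Z rot1 at col 0 lands with bottom-row=0; cleared 0 line(s) (total 0); column heights now [2 3 0 0 0 0], max=3
Drop 2: J rot3 at col 4 lands with bottom-row=0; cleared 0 line(s) (total 0); column heights now [2 3 0 0 1 3], max=3
Drop 3: I rot0 at col 2 lands with bottom-row=3; cleared 0 line(s) (total 0); column heights now [2 3 4 4 4 4], max=4
Drop 4: I rot2 at col 0 lands with bottom-row=4; cleared 0 line(s) (total 0); column heights now [5 5 5 5 4 4], max=5
Drop 5: L rot1 at col 4 lands with bottom-row=4; cleared 1 line(s) (total 1); column heights now [2 3 4 4 6 4], max=6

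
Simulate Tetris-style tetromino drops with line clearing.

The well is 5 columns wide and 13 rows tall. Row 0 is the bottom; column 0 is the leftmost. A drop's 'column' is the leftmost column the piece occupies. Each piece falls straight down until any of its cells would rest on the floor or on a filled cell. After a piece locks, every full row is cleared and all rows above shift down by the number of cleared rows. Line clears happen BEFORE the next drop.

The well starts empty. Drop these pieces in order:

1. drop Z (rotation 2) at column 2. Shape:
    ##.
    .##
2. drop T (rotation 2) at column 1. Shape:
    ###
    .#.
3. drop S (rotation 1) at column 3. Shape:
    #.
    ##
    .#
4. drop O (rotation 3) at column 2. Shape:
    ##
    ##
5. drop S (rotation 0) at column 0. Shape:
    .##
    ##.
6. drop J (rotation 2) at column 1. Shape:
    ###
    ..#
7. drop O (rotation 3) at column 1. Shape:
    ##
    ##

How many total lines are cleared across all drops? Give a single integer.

Answer: 0

Derivation:
Drop 1: Z rot2 at col 2 lands with bottom-row=0; cleared 0 line(s) (total 0); column heights now [0 0 2 2 1], max=2
Drop 2: T rot2 at col 1 lands with bottom-row=2; cleared 0 line(s) (total 0); column heights now [0 4 4 4 1], max=4
Drop 3: S rot1 at col 3 lands with bottom-row=3; cleared 0 line(s) (total 0); column heights now [0 4 4 6 5], max=6
Drop 4: O rot3 at col 2 lands with bottom-row=6; cleared 0 line(s) (total 0); column heights now [0 4 8 8 5], max=8
Drop 5: S rot0 at col 0 lands with bottom-row=7; cleared 0 line(s) (total 0); column heights now [8 9 9 8 5], max=9
Drop 6: J rot2 at col 1 lands with bottom-row=8; cleared 0 line(s) (total 0); column heights now [8 10 10 10 5], max=10
Drop 7: O rot3 at col 1 lands with bottom-row=10; cleared 0 line(s) (total 0); column heights now [8 12 12 10 5], max=12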